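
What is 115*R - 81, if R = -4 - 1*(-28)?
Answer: 2679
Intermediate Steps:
R = 24 (R = -4 + 28 = 24)
115*R - 81 = 115*24 - 81 = 2760 - 81 = 2679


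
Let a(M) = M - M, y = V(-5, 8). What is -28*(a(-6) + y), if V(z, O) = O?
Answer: -224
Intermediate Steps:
y = 8
a(M) = 0
-28*(a(-6) + y) = -28*(0 + 8) = -28*8 = -224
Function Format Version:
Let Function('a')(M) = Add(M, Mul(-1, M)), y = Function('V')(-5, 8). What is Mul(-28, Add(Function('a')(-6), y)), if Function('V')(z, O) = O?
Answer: -224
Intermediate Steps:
y = 8
Function('a')(M) = 0
Mul(-28, Add(Function('a')(-6), y)) = Mul(-28, Add(0, 8)) = Mul(-28, 8) = -224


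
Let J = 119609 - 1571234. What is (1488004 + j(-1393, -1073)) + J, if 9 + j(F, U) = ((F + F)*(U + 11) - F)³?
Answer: 25937621738751989495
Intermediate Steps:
j(F, U) = -9 + (-F + 2*F*(11 + U))³ (j(F, U) = -9 + ((F + F)*(U + 11) - F)³ = -9 + ((2*F)*(11 + U) - F)³ = -9 + (2*F*(11 + U) - F)³ = -9 + (-F + 2*F*(11 + U))³)
J = -1451625
(1488004 + j(-1393, -1073)) + J = (1488004 + (-9 + (-1393)³*(21 + 2*(-1073))³)) - 1451625 = (1488004 + (-9 - 2703045457*(21 - 2146)³)) - 1451625 = (1488004 + (-9 - 2703045457*(-2125)³)) - 1451625 = (1488004 + (-9 - 2703045457*(-9595703125))) - 1451625 = (1488004 + (-9 + 25937621738751953125)) - 1451625 = (1488004 + 25937621738751953116) - 1451625 = 25937621738753441120 - 1451625 = 25937621738751989495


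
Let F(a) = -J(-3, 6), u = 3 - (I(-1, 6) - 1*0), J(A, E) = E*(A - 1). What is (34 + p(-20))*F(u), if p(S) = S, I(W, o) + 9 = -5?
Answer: 336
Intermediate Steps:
J(A, E) = E*(-1 + A)
I(W, o) = -14 (I(W, o) = -9 - 5 = -14)
u = 17 (u = 3 - (-14 - 1*0) = 3 - (-14 + 0) = 3 - 1*(-14) = 3 + 14 = 17)
F(a) = 24 (F(a) = -6*(-1 - 3) = -6*(-4) = -1*(-24) = 24)
(34 + p(-20))*F(u) = (34 - 20)*24 = 14*24 = 336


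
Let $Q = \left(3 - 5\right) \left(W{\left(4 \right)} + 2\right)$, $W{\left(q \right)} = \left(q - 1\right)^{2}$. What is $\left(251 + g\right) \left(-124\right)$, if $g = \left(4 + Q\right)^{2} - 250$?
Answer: $-40300$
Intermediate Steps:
$W{\left(q \right)} = \left(-1 + q\right)^{2}$
$Q = -22$ ($Q = \left(3 - 5\right) \left(\left(-1 + 4\right)^{2} + 2\right) = \left(3 - 5\right) \left(3^{2} + 2\right) = - 2 \left(9 + 2\right) = \left(-2\right) 11 = -22$)
$g = 74$ ($g = \left(4 - 22\right)^{2} - 250 = \left(-18\right)^{2} - 250 = 324 - 250 = 74$)
$\left(251 + g\right) \left(-124\right) = \left(251 + 74\right) \left(-124\right) = 325 \left(-124\right) = -40300$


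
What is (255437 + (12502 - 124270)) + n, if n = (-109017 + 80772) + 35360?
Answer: 150784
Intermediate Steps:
n = 7115 (n = -28245 + 35360 = 7115)
(255437 + (12502 - 124270)) + n = (255437 + (12502 - 124270)) + 7115 = (255437 - 111768) + 7115 = 143669 + 7115 = 150784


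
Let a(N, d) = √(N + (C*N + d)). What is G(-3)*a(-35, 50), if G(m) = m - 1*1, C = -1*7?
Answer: -8*√65 ≈ -64.498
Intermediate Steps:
C = -7
G(m) = -1 + m (G(m) = m - 1 = -1 + m)
a(N, d) = √(d - 6*N) (a(N, d) = √(N + (-7*N + d)) = √(N + (d - 7*N)) = √(d - 6*N))
G(-3)*a(-35, 50) = (-1 - 3)*√(50 - 6*(-35)) = -4*√(50 + 210) = -8*√65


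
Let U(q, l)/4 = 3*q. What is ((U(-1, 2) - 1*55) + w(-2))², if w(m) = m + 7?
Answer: 3844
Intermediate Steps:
w(m) = 7 + m
U(q, l) = 12*q (U(q, l) = 4*(3*q) = 12*q)
((U(-1, 2) - 1*55) + w(-2))² = ((12*(-1) - 1*55) + (7 - 2))² = ((-12 - 55) + 5)² = (-67 + 5)² = (-62)² = 3844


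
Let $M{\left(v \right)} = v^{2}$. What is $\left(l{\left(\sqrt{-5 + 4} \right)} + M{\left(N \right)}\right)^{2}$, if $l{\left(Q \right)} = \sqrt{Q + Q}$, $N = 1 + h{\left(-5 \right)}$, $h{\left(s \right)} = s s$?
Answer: $458328 + 1354 i \approx 4.5833 \cdot 10^{5} + 1354.0 i$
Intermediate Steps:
$h{\left(s \right)} = s^{2}$
$N = 26$ ($N = 1 + \left(-5\right)^{2} = 1 + 25 = 26$)
$l{\left(Q \right)} = \sqrt{2} \sqrt{Q}$ ($l{\left(Q \right)} = \sqrt{2 Q} = \sqrt{2} \sqrt{Q}$)
$\left(l{\left(\sqrt{-5 + 4} \right)} + M{\left(N \right)}\right)^{2} = \left(\sqrt{2} \sqrt{\sqrt{-5 + 4}} + 26^{2}\right)^{2} = \left(\sqrt{2} \sqrt{\sqrt{-1}} + 676\right)^{2} = \left(\sqrt{2} \sqrt{i} + 676\right)^{2} = \left(676 + \sqrt{2} \sqrt{i}\right)^{2}$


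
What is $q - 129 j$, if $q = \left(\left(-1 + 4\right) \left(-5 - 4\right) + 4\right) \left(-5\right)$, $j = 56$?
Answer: $-7109$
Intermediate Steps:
$q = 115$ ($q = \left(3 \left(-9\right) + 4\right) \left(-5\right) = \left(-27 + 4\right) \left(-5\right) = \left(-23\right) \left(-5\right) = 115$)
$q - 129 j = 115 - 7224 = -7109$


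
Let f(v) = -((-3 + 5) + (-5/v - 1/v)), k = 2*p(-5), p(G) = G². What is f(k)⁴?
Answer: 4879681/390625 ≈ 12.492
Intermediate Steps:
k = 50 (k = 2*(-5)² = 2*25 = 50)
f(v) = -2 + 6/v (f(v) = -(2 - 6/v) = -2 + 6/v)
f(k)⁴ = (-2 + 6/50)⁴ = (-2 + 6*(1/50))⁴ = (-2 + 3/25)⁴ = (-47/25)⁴ = 4879681/390625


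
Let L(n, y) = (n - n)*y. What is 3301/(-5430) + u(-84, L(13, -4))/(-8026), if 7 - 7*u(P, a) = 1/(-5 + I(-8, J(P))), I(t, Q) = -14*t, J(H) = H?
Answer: -9923968657/16321151910 ≈ -0.60804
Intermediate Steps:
L(n, y) = 0 (L(n, y) = 0*y = 0)
u(P, a) = 748/749 (u(P, a) = 1 - 1/(7*(-5 - 14*(-8))) = 1 - 1/(7*(-5 + 112)) = 1 - ⅐/107 = 1 - ⅐*1/107 = 1 - 1/749 = 748/749)
3301/(-5430) + u(-84, L(13, -4))/(-8026) = 3301/(-5430) + (748/749)/(-8026) = 3301*(-1/5430) + (748/749)*(-1/8026) = -3301/5430 - 374/3005737 = -9923968657/16321151910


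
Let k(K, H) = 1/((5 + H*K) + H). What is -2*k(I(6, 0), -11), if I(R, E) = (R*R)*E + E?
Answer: ⅓ ≈ 0.33333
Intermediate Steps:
I(R, E) = E + E*R² (I(R, E) = R²*E + E = E*R² + E = E + E*R²)
k(K, H) = 1/(5 + H + H*K)
-2*k(I(6, 0), -11) = -2/(5 - 11 - 0*(1 + 6²)) = -2/(5 - 11 - 0*(1 + 36)) = -2/(5 - 11 - 0*37) = -2/(5 - 11 - 11*0) = -2/(5 - 11 + 0) = -2/(-6) = -2*(-⅙) = ⅓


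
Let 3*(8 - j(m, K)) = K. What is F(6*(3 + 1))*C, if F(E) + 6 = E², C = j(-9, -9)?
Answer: 6270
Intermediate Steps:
j(m, K) = 8 - K/3
C = 11 (C = 8 - ⅓*(-9) = 8 + 3 = 11)
F(E) = -6 + E²
F(6*(3 + 1))*C = (-6 + (6*(3 + 1))²)*11 = (-6 + (6*4)²)*11 = (-6 + 24²)*11 = (-6 + 576)*11 = 570*11 = 6270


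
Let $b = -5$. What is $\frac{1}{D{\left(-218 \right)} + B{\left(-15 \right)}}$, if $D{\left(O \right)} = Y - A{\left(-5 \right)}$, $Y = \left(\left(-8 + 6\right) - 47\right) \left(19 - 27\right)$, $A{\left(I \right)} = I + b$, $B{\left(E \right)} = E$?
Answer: $\frac{1}{387} \approx 0.002584$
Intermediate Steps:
$A{\left(I \right)} = -5 + I$ ($A{\left(I \right)} = I - 5 = -5 + I$)
$Y = 392$ ($Y = \left(-2 - 47\right) \left(-8\right) = \left(-49\right) \left(-8\right) = 392$)
$D{\left(O \right)} = 402$ ($D{\left(O \right)} = 392 - \left(-5 - 5\right) = 392 - -10 = 392 + 10 = 402$)
$\frac{1}{D{\left(-218 \right)} + B{\left(-15 \right)}} = \frac{1}{402 - 15} = \frac{1}{387}$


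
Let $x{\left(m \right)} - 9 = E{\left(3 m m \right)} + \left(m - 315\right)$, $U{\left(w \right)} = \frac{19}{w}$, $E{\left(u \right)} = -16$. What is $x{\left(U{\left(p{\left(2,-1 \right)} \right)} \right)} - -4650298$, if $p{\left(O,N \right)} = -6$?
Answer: $\frac{27899837}{6} \approx 4.65 \cdot 10^{6}$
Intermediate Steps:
$x{\left(m \right)} = -322 + m$ ($x{\left(m \right)} = 9 + \left(-16 + \left(m - 315\right)\right) = 9 + \left(-16 + \left(-315 + m\right)\right) = 9 + \left(-331 + m\right) = -322 + m$)
$x{\left(U{\left(p{\left(2,-1 \right)} \right)} \right)} - -4650298 = \left(-322 + \frac{19}{-6}\right) - -4650298 = \left(-322 + 19 \left(- \frac{1}{6}\right)\right) + 4650298 = \left(-322 - \frac{19}{6}\right) + 4650298 = - \frac{1951}{6} + 4650298 = \frac{27899837}{6}$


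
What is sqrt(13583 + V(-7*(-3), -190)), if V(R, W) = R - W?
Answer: 11*sqrt(114) ≈ 117.45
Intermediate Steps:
sqrt(13583 + V(-7*(-3), -190)) = sqrt(13583 + (-7*(-3) - 1*(-190))) = sqrt(13583 + (21 + 190)) = sqrt(13583 + 211) = sqrt(13794) = 11*sqrt(114)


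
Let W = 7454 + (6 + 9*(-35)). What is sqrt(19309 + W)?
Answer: sqrt(26454) ≈ 162.65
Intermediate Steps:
W = 7145 (W = 7454 + (6 - 315) = 7454 - 309 = 7145)
sqrt(19309 + W) = sqrt(19309 + 7145) = sqrt(26454)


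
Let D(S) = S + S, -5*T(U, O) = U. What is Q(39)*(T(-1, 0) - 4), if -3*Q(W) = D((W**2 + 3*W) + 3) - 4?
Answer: 62282/15 ≈ 4152.1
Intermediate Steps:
T(U, O) = -U/5
D(S) = 2*S
Q(W) = -2/3 - 2*W - 2*W**2/3 (Q(W) = -(2*((W**2 + 3*W) + 3) - 4)/3 = -(2*(3 + W**2 + 3*W) - 4)/3 = -((6 + 2*W**2 + 6*W) - 4)/3 = -(2 + 2*W**2 + 6*W)/3 = -2/3 - 2*W - 2*W**2/3)
Q(39)*(T(-1, 0) - 4) = (-2/3 - 2*39 - 2/3*39**2)*(-1/5*(-1) - 4) = (-2/3 - 78 - 2/3*1521)*(1/5 - 4) = (-2/3 - 78 - 1014)*(-19/5) = -3278/3*(-19/5) = 62282/15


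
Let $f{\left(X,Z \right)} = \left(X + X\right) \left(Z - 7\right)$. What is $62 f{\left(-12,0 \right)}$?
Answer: $10416$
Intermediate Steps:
$f{\left(X,Z \right)} = 2 X \left(-7 + Z\right)$
$62 f{\left(-12,0 \right)} = 62 \cdot 2 \left(-12\right) \left(-7 + 0\right) = 62 \cdot 2 \left(-12\right) \left(-7\right) = 62 \cdot 168 = 10416$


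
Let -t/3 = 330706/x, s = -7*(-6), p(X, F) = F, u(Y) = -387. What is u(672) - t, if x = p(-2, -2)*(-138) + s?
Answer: 144842/53 ≈ 2732.9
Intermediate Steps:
s = 42
x = 318 (x = -2*(-138) + 42 = 276 + 42 = 318)
t = -165353/53 (t = -992118/318 = -3*165353/159 = -165353/53 ≈ -3119.9)
u(672) - t = -387 - 1*(-165353/53) = -387 + 165353/53 = 144842/53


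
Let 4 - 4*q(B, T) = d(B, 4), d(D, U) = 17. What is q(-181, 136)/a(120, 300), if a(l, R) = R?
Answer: -13/1200 ≈ -0.010833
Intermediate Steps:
q(B, T) = -13/4 (q(B, T) = 1 - 1/4*17 = 1 - 17/4 = -13/4)
q(-181, 136)/a(120, 300) = -13/4/300 = -13/4*1/300 = -13/1200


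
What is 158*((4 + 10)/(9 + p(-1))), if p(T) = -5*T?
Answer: 158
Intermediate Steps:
158*((4 + 10)/(9 + p(-1))) = 158*((4 + 10)/(9 - 5*(-1))) = 158*(14/(9 + 5)) = 158*(14/14) = 158*(14*(1/14)) = 158*1 = 158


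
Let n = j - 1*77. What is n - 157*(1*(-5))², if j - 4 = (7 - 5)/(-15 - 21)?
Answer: -71965/18 ≈ -3998.1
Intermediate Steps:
j = 71/18 (j = 4 + (7 - 5)/(-15 - 21) = 4 + 2/(-36) = 4 + 2*(-1/36) = 4 - 1/18 = 71/18 ≈ 3.9444)
n = -1315/18 (n = 71/18 - 1*77 = 71/18 - 77 = -1315/18 ≈ -73.056)
n - 157*(1*(-5))² = -1315/18 - 157*(1*(-5))² = -1315/18 - 157*(-5)² = -1315/18 - 157*25 = -1315/18 - 3925 = -71965/18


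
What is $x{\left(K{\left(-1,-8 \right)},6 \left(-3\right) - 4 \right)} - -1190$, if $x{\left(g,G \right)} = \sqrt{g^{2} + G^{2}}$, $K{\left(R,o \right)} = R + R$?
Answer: $1190 + 2 \sqrt{122} \approx 1212.1$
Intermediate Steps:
$K{\left(R,o \right)} = 2 R$
$x{\left(g,G \right)} = \sqrt{G^{2} + g^{2}}$
$x{\left(K{\left(-1,-8 \right)},6 \left(-3\right) - 4 \right)} - -1190 = \sqrt{\left(6 \left(-3\right) - 4\right)^{2} + \left(2 \left(-1\right)\right)^{2}} - -1190 = \sqrt{\left(-18 - 4\right)^{2} + \left(-2\right)^{2}} + 1190 = \sqrt{\left(-22\right)^{2} + 4} + 1190 = \sqrt{484 + 4} + 1190 = \sqrt{488} + 1190 = 2 \sqrt{122} + 1190 = 1190 + 2 \sqrt{122}$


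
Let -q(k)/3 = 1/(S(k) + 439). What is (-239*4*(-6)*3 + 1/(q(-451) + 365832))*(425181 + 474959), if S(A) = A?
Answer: 22666394227561040/1463329 ≈ 1.5490e+10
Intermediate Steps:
q(k) = -3/(439 + k) (q(k) = -3/(k + 439) = -3/(439 + k))
(-239*4*(-6)*3 + 1/(q(-451) + 365832))*(425181 + 474959) = (-239*4*(-6)*3 + 1/(-3/(439 - 451) + 365832))*(425181 + 474959) = (-(-5736)*3 + 1/(-3/(-12) + 365832))*900140 = (-239*(-72) + 1/(-3*(-1/12) + 365832))*900140 = (17208 + 1/(¼ + 365832))*900140 = (17208 + 1/(1463329/4))*900140 = (17208 + 4/1463329)*900140 = (25180965436/1463329)*900140 = 22666394227561040/1463329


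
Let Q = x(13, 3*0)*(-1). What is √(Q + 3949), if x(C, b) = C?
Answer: 4*√246 ≈ 62.738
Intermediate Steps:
Q = -13 (Q = 13*(-1) = -13)
√(Q + 3949) = √(-13 + 3949) = √3936 = 4*√246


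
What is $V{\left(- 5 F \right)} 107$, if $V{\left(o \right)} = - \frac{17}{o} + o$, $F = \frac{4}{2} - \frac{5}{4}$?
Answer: $\frac{5029}{60} \approx 83.817$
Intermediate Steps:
$F = \frac{3}{4}$ ($F = 4 \cdot \frac{1}{2} - \frac{5}{4} = 2 - \frac{5}{4} = \frac{3}{4} \approx 0.75$)
$V{\left(o \right)} = o - \frac{17}{o}$
$V{\left(- 5 F \right)} 107 = \left(\left(-5\right) \frac{3}{4} - \frac{17}{\left(-5\right) \frac{3}{4}}\right) 107 = \left(- \frac{15}{4} - \frac{17}{- \frac{15}{4}}\right) 107 = \left(- \frac{15}{4} - - \frac{68}{15}\right) 107 = \left(- \frac{15}{4} + \frac{68}{15}\right) 107 = \frac{47}{60} \cdot 107 = \frac{5029}{60}$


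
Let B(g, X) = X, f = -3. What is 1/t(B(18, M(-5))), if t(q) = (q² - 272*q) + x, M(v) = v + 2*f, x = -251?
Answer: 1/2862 ≈ 0.00034941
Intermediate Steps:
M(v) = -6 + v (M(v) = v + 2*(-3) = v - 6 = -6 + v)
t(q) = -251 + q² - 272*q (t(q) = (q² - 272*q) - 251 = -251 + q² - 272*q)
1/t(B(18, M(-5))) = 1/(-251 + (-6 - 5)² - 272*(-6 - 5)) = 1/(-251 + (-11)² - 272*(-11)) = 1/(-251 + 121 + 2992) = 1/2862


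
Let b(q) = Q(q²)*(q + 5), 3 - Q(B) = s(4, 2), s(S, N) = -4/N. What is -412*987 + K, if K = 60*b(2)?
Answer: -404544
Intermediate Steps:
Q(B) = 5 (Q(B) = 3 - (-4)/2 = 3 - 1*(-2) = 3 + 2 = 5)
b(q) = 25 + 5*q (b(q) = 5*(q + 5) = 5*(5 + q) = 25 + 5*q)
K = 2100 (K = 60*(25 + 5*2) = 60*(25 + 10) = 60*35 = 2100)
-412*987 + K = -412*987 + 2100 = -406644 + 2100 = -404544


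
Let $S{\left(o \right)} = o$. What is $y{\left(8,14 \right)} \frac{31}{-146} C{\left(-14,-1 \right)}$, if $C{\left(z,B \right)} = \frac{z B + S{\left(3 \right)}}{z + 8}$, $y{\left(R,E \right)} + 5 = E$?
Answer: $\frac{1581}{292} \approx 5.4144$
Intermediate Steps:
$y{\left(R,E \right)} = -5 + E$
$C{\left(z,B \right)} = \frac{3 + B z}{8 + z}$ ($C{\left(z,B \right)} = \frac{z B + 3}{z + 8} = \frac{B z + 3}{8 + z} = \frac{3 + B z}{8 + z}$)
$y{\left(8,14 \right)} \frac{31}{-146} C{\left(-14,-1 \right)} = \left(-5 + 14\right) \frac{31}{-146} \frac{3 - -14}{8 - 14} = 9 \cdot 31 \left(- \frac{1}{146}\right) \frac{3 + 14}{-6} = 9 \left(- \frac{31}{146}\right) \left(\left(- \frac{1}{6}\right) 17\right) = \left(- \frac{279}{146}\right) \left(- \frac{17}{6}\right) = \frac{1581}{292}$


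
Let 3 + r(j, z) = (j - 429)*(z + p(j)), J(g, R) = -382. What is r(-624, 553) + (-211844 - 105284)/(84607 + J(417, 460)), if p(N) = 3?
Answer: -49311612103/84225 ≈ -5.8548e+5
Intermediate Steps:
r(j, z) = -3 + (-429 + j)*(3 + z) (r(j, z) = -3 + (j - 429)*(z + 3) = -3 + (-429 + j)*(3 + z))
r(-624, 553) + (-211844 - 105284)/(84607 + J(417, 460)) = (-1290 - 429*553 + 3*(-624) - 624*553) + (-211844 - 105284)/(84607 - 382) = (-1290 - 237237 - 1872 - 345072) - 317128/84225 = -585471 - 317128*1/84225 = -585471 - 317128/84225 = -49311612103/84225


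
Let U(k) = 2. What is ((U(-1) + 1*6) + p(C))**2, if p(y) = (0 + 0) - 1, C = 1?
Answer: 49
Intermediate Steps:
p(y) = -1 (p(y) = 0 - 1 = -1)
((U(-1) + 1*6) + p(C))**2 = ((2 + 1*6) - 1)**2 = ((2 + 6) - 1)**2 = (8 - 1)**2 = 7**2 = 49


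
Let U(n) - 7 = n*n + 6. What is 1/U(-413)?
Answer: 1/170582 ≈ 5.8623e-6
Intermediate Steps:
U(n) = 13 + n² (U(n) = 7 + (n*n + 6) = 7 + (n² + 6) = 7 + (6 + n²) = 13 + n²)
1/U(-413) = 1/(13 + (-413)²) = 1/(13 + 170569) = 1/170582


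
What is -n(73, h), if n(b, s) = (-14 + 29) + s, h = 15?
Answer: -30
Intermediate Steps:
n(b, s) = 15 + s
-n(73, h) = -(15 + 15) = -1*30 = -30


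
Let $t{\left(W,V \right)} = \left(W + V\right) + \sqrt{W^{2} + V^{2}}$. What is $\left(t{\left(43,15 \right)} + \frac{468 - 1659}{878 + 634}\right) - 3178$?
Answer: $- \frac{1572877}{504} + \sqrt{2074} \approx -3075.2$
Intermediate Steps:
$t{\left(W,V \right)} = V + W + \sqrt{V^{2} + W^{2}}$ ($t{\left(W,V \right)} = \left(V + W\right) + \sqrt{V^{2} + W^{2}} = V + W + \sqrt{V^{2} + W^{2}}$)
$\left(t{\left(43,15 \right)} + \frac{468 - 1659}{878 + 634}\right) - 3178 = \left(\left(15 + 43 + \sqrt{15^{2} + 43^{2}}\right) + \frac{468 - 1659}{878 + 634}\right) - 3178 = \left(\left(15 + 43 + \sqrt{225 + 1849}\right) - \frac{1191}{1512}\right) - 3178 = \left(\left(15 + 43 + \sqrt{2074}\right) - \frac{397}{504}\right) - 3178 = \left(\left(58 + \sqrt{2074}\right) - \frac{397}{504}\right) - 3178 = \left(\frac{28835}{504} + \sqrt{2074}\right) - 3178 = - \frac{1572877}{504} + \sqrt{2074}$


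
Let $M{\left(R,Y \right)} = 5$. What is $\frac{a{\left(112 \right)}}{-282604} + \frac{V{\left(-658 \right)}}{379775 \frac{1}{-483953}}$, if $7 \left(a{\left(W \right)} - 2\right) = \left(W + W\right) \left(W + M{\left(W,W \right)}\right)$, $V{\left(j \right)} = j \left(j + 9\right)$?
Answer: $- \frac{2654785342327857}{4878451550} \approx -5.4419 \cdot 10^{5}$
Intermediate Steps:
$V{\left(j \right)} = j \left(9 + j\right)$
$a{\left(W \right)} = 2 + \frac{2 W \left(5 + W\right)}{7}$ ($a{\left(W \right)} = 2 + \frac{\left(W + W\right) \left(W + 5\right)}{7} = 2 + \frac{2 W \left(5 + W\right)}{7}$)
$\frac{a{\left(112 \right)}}{-282604} + \frac{V{\left(-658 \right)}}{379775 \frac{1}{-483953}} = \frac{2 + \frac{2 \cdot 112^{2}}{7} + \frac{10}{7} \cdot 112}{-282604} + \frac{\left(-658\right) \left(9 - 658\right)}{379775 \frac{1}{-483953}} = \left(2 + \frac{2}{7} \cdot 12544 + 160\right) \left(- \frac{1}{282604}\right) + \frac{\left(-658\right) \left(-649\right)}{379775 \left(- \frac{1}{483953}\right)} = \left(2 + 3584 + 160\right) \left(- \frac{1}{282604}\right) + \frac{427042}{- \frac{379775}{483953}} = 3746 \left(- \frac{1}{282604}\right) + 427042 \left(- \frac{483953}{379775}\right) = - \frac{1873}{141302} - \frac{18788023366}{34525} = - \frac{2654785342327857}{4878451550}$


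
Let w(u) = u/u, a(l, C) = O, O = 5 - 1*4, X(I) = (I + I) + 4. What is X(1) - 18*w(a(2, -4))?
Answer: -12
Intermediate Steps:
X(I) = 4 + 2*I (X(I) = 2*I + 4 = 4 + 2*I)
O = 1 (O = 5 - 4 = 1)
a(l, C) = 1
w(u) = 1
X(1) - 18*w(a(2, -4)) = (4 + 2*1) - 18*1 = (4 + 2) - 18 = 6 - 18 = -12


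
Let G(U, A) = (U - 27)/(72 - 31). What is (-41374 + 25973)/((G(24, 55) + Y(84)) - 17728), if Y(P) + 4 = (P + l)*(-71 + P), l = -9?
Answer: 631441/687040 ≈ 0.91908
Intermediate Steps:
G(U, A) = -27/41 + U/41 (G(U, A) = (-27 + U)/41 = (-27 + U)*(1/41) = -27/41 + U/41)
Y(P) = -4 + (-71 + P)*(-9 + P) (Y(P) = -4 + (P - 9)*(-71 + P) = -4 + (-9 + P)*(-71 + P) = -4 + (-71 + P)*(-9 + P))
(-41374 + 25973)/((G(24, 55) + Y(84)) - 17728) = (-41374 + 25973)/(((-27/41 + (1/41)*24) + (635 + 84² - 80*84)) - 17728) = -15401/(((-27/41 + 24/41) + (635 + 7056 - 6720)) - 17728) = -15401/((-3/41 + 971) - 17728) = -15401/(39808/41 - 17728) = -15401/(-687040/41) = -15401*(-41/687040) = 631441/687040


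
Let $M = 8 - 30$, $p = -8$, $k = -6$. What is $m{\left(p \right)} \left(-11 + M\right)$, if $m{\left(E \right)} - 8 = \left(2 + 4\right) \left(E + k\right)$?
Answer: $2508$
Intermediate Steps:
$M = -22$ ($M = 8 - 30 = -22$)
$m{\left(E \right)} = -28 + 6 E$ ($m{\left(E \right)} = 8 + \left(2 + 4\right) \left(E - 6\right) = 8 + 6 \left(-6 + E\right) = 8 + \left(-36 + 6 E\right) = -28 + 6 E$)
$m{\left(p \right)} \left(-11 + M\right) = \left(-28 + 6 \left(-8\right)\right) \left(-11 - 22\right) = \left(-28 - 48\right) \left(-33\right) = \left(-76\right) \left(-33\right) = 2508$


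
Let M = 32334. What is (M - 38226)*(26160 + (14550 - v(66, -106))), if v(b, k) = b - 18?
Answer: -239580504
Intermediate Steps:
v(b, k) = -18 + b
(M - 38226)*(26160 + (14550 - v(66, -106))) = (32334 - 38226)*(26160 + (14550 - (-18 + 66))) = -5892*(26160 + (14550 - 1*48)) = -5892*(26160 + (14550 - 48)) = -5892*(26160 + 14502) = -5892*40662 = -239580504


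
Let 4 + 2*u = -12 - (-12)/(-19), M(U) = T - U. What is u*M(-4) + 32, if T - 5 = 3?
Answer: -1288/19 ≈ -67.789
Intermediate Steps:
T = 8 (T = 5 + 3 = 8)
M(U) = 8 - U
u = -158/19 (u = -2 + (-12 - (-12)/(-19))/2 = -2 + (-12 - (-12)*(-1)/19)/2 = -2 + (-12 - 1*12/19)/2 = -2 + (-12 - 12/19)/2 = -2 + (½)*(-240/19) = -2 - 120/19 = -158/19 ≈ -8.3158)
u*M(-4) + 32 = -158*(8 - 1*(-4))/19 + 32 = -158*(8 + 4)/19 + 32 = -158/19*12 + 32 = -1896/19 + 32 = -1288/19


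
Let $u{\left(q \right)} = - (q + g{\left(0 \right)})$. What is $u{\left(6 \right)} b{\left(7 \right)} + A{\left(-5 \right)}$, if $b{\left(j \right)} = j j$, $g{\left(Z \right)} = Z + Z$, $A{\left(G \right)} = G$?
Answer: $-299$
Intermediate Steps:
$g{\left(Z \right)} = 2 Z$
$b{\left(j \right)} = j^{2}$
$u{\left(q \right)} = - q$ ($u{\left(q \right)} = - (q + 2 \cdot 0) = - (q + 0) = - q$)
$u{\left(6 \right)} b{\left(7 \right)} + A{\left(-5 \right)} = \left(-1\right) 6 \cdot 7^{2} - 5 = \left(-6\right) 49 - 5 = -294 - 5 = -299$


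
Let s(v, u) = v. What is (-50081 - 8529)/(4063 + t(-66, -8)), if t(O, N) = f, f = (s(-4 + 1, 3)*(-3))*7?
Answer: -29305/2063 ≈ -14.205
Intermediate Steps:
f = 63 (f = ((-4 + 1)*(-3))*7 = -3*(-3)*7 = 9*7 = 63)
t(O, N) = 63
(-50081 - 8529)/(4063 + t(-66, -8)) = (-50081 - 8529)/(4063 + 63) = -58610/4126 = -58610*1/4126 = -29305/2063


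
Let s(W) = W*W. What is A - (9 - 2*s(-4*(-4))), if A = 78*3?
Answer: 737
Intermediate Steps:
s(W) = W**2
A = 234
A - (9 - 2*s(-4*(-4))) = 234 - (9 - 2*(-4*(-4))**2) = 234 - (9 - 2*16**2) = 234 - (9 - 2*256) = 234 - (9 - 512) = 234 - 1*(-503) = 234 + 503 = 737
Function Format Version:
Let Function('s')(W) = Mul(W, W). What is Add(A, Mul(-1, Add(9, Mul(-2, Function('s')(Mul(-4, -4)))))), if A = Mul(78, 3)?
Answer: 737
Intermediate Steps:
Function('s')(W) = Pow(W, 2)
A = 234
Add(A, Mul(-1, Add(9, Mul(-2, Function('s')(Mul(-4, -4)))))) = Add(234, Mul(-1, Add(9, Mul(-2, Pow(Mul(-4, -4), 2))))) = Add(234, Mul(-1, Add(9, Mul(-2, Pow(16, 2))))) = Add(234, Mul(-1, Add(9, Mul(-2, 256)))) = Add(234, Mul(-1, Add(9, -512))) = Add(234, Mul(-1, -503)) = Add(234, 503) = 737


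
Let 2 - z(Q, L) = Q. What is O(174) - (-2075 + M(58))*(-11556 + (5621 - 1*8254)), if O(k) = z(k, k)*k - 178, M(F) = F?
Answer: -28649319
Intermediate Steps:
z(Q, L) = 2 - Q
O(k) = -178 + k*(2 - k) (O(k) = (2 - k)*k - 178 = k*(2 - k) - 178 = -178 + k*(2 - k))
O(174) - (-2075 + M(58))*(-11556 + (5621 - 1*8254)) = (-178 - 1*174*(-2 + 174)) - (-2075 + 58)*(-11556 + (5621 - 1*8254)) = (-178 - 1*174*172) - (-2017)*(-11556 + (5621 - 8254)) = (-178 - 29928) - (-2017)*(-11556 - 2633) = -30106 - (-2017)*(-14189) = -30106 - 1*28619213 = -30106 - 28619213 = -28649319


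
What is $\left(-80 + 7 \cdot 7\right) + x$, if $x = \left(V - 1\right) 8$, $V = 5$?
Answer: $1$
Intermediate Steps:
$x = 32$ ($x = \left(5 - 1\right) 8 = 4 \cdot 8 = 32$)
$\left(-80 + 7 \cdot 7\right) + x = \left(-80 + 7 \cdot 7\right) + 32 = \left(-80 + 49\right) + 32 = -31 + 32 = 1$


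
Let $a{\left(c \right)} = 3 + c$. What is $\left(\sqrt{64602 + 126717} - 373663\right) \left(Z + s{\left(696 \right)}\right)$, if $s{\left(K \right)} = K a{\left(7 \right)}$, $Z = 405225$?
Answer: $-154018283655 + 412185 \sqrt{191319} \approx -1.5384 \cdot 10^{11}$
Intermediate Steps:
$s{\left(K \right)} = 10 K$ ($s{\left(K \right)} = K \left(3 + 7\right) = K 10 = 10 K$)
$\left(\sqrt{64602 + 126717} - 373663\right) \left(Z + s{\left(696 \right)}\right) = \left(\sqrt{64602 + 126717} - 373663\right) \left(405225 + 10 \cdot 696\right) = \left(\sqrt{191319} - 373663\right) \left(405225 + 6960\right) = \left(-373663 + \sqrt{191319}\right) 412185 = -154018283655 + 412185 \sqrt{191319}$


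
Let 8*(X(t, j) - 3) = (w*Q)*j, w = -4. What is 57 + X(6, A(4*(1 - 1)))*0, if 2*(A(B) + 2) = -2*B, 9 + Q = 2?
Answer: 57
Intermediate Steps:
Q = -7 (Q = -9 + 2 = -7)
A(B) = -2 - B (A(B) = -2 + (-2*B)/2 = -2 - B)
X(t, j) = 3 + 7*j/2 (X(t, j) = 3 + ((-4*(-7))*j)/8 = 3 + (28*j)/8 = 3 + 7*j/2)
57 + X(6, A(4*(1 - 1)))*0 = 57 + (3 + 7*(-2 - 4*(1 - 1))/2)*0 = 57 + (3 + 7*(-2 - 4*0)/2)*0 = 57 + (3 + 7*(-2 - 1*0)/2)*0 = 57 + (3 + 7*(-2 + 0)/2)*0 = 57 + (3 + (7/2)*(-2))*0 = 57 + (3 - 7)*0 = 57 - 4*0 = 57 + 0 = 57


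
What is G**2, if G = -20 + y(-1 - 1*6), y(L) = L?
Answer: 729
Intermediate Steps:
G = -27 (G = -20 + (-1 - 1*6) = -20 + (-1 - 6) = -20 - 7 = -27)
G**2 = (-27)**2 = 729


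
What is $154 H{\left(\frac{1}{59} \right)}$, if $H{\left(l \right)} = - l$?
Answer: $- \frac{154}{59} \approx -2.6102$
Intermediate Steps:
$154 H{\left(\frac{1}{59} \right)} = 154 \left(- \frac{1}{59}\right) = - \frac{154}{59}$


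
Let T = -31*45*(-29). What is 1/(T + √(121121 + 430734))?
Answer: 8091/327211034 - √551855/1636055170 ≈ 2.4273e-5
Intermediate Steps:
T = 40455 (T = -1395*(-29) = 40455)
1/(T + √(121121 + 430734)) = 1/(40455 + √(121121 + 430734)) = 1/(40455 + √551855)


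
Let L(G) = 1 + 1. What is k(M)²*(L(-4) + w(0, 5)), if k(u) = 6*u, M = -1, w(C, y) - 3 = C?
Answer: 180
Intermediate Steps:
w(C, y) = 3 + C
L(G) = 2
k(M)²*(L(-4) + w(0, 5)) = (6*(-1))²*(2 + (3 + 0)) = (-6)²*(2 + 3) = 36*5 = 180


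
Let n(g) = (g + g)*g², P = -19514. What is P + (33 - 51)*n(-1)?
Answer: -19478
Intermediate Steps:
n(g) = 2*g³ (n(g) = (2*g)*g² = 2*g³)
P + (33 - 51)*n(-1) = -19514 + (33 - 51)*(2*(-1)³) = -19514 - 36*(-1) = -19514 - 18*(-2) = -19514 + 36 = -19478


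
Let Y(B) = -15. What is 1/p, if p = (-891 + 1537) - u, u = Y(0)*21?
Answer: 1/961 ≈ 0.0010406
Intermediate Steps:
u = -315 (u = -15*21 = -315)
p = 961 (p = (-891 + 1537) - 1*(-315) = 646 + 315 = 961)
1/p = 1/961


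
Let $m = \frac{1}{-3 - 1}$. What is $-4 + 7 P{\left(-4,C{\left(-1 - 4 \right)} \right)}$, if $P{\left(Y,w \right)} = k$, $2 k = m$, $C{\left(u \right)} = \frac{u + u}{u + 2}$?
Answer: $- \frac{39}{8} \approx -4.875$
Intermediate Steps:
$C{\left(u \right)} = \frac{2 u}{2 + u}$
$m = - \frac{1}{4}$ ($m = \frac{1}{-4} = - \frac{1}{4} \approx -0.25$)
$k = - \frac{1}{8}$ ($k = \frac{1}{2} \left(- \frac{1}{4}\right) = - \frac{1}{8} \approx -0.125$)
$P{\left(Y,w \right)} = - \frac{1}{8}$
$-4 + 7 P{\left(-4,C{\left(-1 - 4 \right)} \right)} = -4 + 7 \left(- \frac{1}{8}\right) = -4 - \frac{7}{8} = - \frac{39}{8}$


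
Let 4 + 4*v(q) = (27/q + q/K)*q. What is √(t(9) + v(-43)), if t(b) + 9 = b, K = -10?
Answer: I*√16190/20 ≈ 6.362*I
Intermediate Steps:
t(b) = -9 + b
v(q) = -1 + q*(27/q - q/10)/4 (v(q) = -1 + ((27/q + q/(-10))*q)/4 = -1 + ((27/q + q*(-⅒))*q)/4 = -1 + ((27/q - q/10)*q)/4 = -1 + (q*(27/q - q/10))/4 = -1 + q*(27/q - q/10)/4)
√(t(9) + v(-43)) = √((-9 + 9) + (23/4 - 1/40*(-43)²)) = √(0 + (23/4 - 1/40*1849)) = √(0 + (23/4 - 1849/40)) = √(0 - 1619/40) = √(-1619/40) = I*√16190/20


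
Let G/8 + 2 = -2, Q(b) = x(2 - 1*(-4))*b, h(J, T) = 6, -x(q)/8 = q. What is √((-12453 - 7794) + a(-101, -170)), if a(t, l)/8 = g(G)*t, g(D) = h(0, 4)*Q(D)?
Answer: 5*I*√298671 ≈ 2732.5*I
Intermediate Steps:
x(q) = -8*q
Q(b) = -48*b (Q(b) = (-8*(2 - 1*(-4)))*b = (-8*(2 + 4))*b = (-8*6)*b = -48*b)
G = -32 (G = -16 + 8*(-2) = -16 - 16 = -32)
g(D) = -288*D (g(D) = 6*(-48*D) = -288*D)
a(t, l) = 73728*t (a(t, l) = 8*((-288*(-32))*t) = 8*(9216*t) = 73728*t)
√((-12453 - 7794) + a(-101, -170)) = √((-12453 - 7794) + 73728*(-101)) = √(-20247 - 7446528) = √(-7466775) = 5*I*√298671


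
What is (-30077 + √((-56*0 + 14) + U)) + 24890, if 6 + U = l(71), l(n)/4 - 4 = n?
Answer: -5187 + 2*√77 ≈ -5169.5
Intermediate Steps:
l(n) = 16 + 4*n
U = 294 (U = -6 + (16 + 4*71) = -6 + (16 + 284) = -6 + 300 = 294)
(-30077 + √((-56*0 + 14) + U)) + 24890 = (-30077 + √((-56*0 + 14) + 294)) + 24890 = (-30077 + √((0 + 14) + 294)) + 24890 = (-30077 + √(14 + 294)) + 24890 = (-30077 + √308) + 24890 = (-30077 + 2*√77) + 24890 = -5187 + 2*√77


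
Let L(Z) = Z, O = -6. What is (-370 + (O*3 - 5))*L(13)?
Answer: -5109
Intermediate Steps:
(-370 + (O*3 - 5))*L(13) = (-370 + (-6*3 - 5))*13 = (-370 + (-18 - 5))*13 = (-370 - 23)*13 = -393*13 = -5109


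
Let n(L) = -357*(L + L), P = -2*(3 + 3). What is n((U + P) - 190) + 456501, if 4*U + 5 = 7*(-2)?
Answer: 1208241/2 ≈ 6.0412e+5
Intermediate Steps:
P = -12 (P = -2*6 = -12)
U = -19/4 (U = -5/4 + (7*(-2))/4 = -5/4 + (¼)*(-14) = -5/4 - 7/2 = -19/4 ≈ -4.7500)
n(L) = -714*L
n((U + P) - 190) + 456501 = -714*((-19/4 - 12) - 190) + 456501 = -714*(-67/4 - 190) + 456501 = -714*(-827/4) + 456501 = 295239/2 + 456501 = 1208241/2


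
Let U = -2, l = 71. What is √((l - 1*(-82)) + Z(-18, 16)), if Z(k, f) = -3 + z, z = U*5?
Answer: 2*√35 ≈ 11.832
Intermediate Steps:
z = -10 (z = -2*5 = -10)
Z(k, f) = -13 (Z(k, f) = -3 - 10 = -13)
√((l - 1*(-82)) + Z(-18, 16)) = √((71 - 1*(-82)) - 13) = √((71 + 82) - 13) = √(153 - 13) = √140 = 2*√35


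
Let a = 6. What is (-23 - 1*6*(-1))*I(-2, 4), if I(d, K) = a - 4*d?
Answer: -238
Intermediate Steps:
I(d, K) = 6 - 4*d
(-23 - 1*6*(-1))*I(-2, 4) = (-23 - 1*6*(-1))*(6 - 4*(-2)) = (-23 - 6*(-1))*(6 + 8) = (-23 + 6)*14 = -17*14 = -238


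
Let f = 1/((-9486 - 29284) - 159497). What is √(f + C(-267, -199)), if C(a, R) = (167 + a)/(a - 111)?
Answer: √4586056281303/4163607 ≈ 0.51434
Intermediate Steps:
C(a, R) = (167 + a)/(-111 + a)
f = -1/198267 (f = 1/(-38770 - 159497) = 1/(-198267) = -1/198267 ≈ -5.0437e-6)
√(f + C(-267, -199)) = √(-1/198267 + (167 - 267)/(-111 - 267)) = √(-1/198267 - 100/(-378)) = √(-1/198267 - 1/378*(-100)) = √(-1/198267 + 50/189) = √(3304387/12490821) = √4586056281303/4163607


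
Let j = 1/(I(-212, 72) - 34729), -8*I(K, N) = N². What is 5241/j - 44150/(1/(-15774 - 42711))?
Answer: 2396701893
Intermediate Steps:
I(K, N) = -N²/8
j = -1/35377 (j = 1/(-⅛*72² - 34729) = 1/(-⅛*5184 - 34729) = 1/(-648 - 34729) = 1/(-35377) = -1/35377 ≈ -2.8267e-5)
5241/j - 44150/(1/(-15774 - 42711)) = 5241/(-1/35377) - 44150/(1/(-15774 - 42711)) = 5241*(-35377) - 44150/(1/(-58485)) = -185410857 - 44150/(-1/58485) = -185410857 - 44150*(-58485) = -185410857 + 2582112750 = 2396701893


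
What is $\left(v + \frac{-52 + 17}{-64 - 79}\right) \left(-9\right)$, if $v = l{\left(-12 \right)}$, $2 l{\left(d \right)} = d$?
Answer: $\frac{7407}{143} \approx 51.797$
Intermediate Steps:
$l{\left(d \right)} = \frac{d}{2}$
$v = -6$ ($v = \frac{1}{2} \left(-12\right) = -6$)
$\left(v + \frac{-52 + 17}{-64 - 79}\right) \left(-9\right) = \left(-6 + \frac{-52 + 17}{-64 - 79}\right) \left(-9\right) = \left(-6 - \frac{35}{-143}\right) \left(-9\right) = \left(-6 - - \frac{35}{143}\right) \left(-9\right) = \left(-6 + \frac{35}{143}\right) \left(-9\right) = \left(- \frac{823}{143}\right) \left(-9\right) = \frac{7407}{143}$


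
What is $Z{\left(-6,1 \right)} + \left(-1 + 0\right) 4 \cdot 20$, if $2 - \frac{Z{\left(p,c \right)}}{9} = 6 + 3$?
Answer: $-143$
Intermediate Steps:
$Z{\left(p,c \right)} = -63$ ($Z{\left(p,c \right)} = 18 - 9 \left(6 + 3\right) = 18 - 81 = -63$)
$Z{\left(-6,1 \right)} + \left(-1 + 0\right) 4 \cdot 20 = -63 + \left(-1 + 0\right) 4 \cdot 20 = -63 + \left(-1\right) 4 \cdot 20 = -63 - 80 = -143$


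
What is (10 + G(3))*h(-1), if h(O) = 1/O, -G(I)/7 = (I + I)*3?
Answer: 116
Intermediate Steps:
G(I) = -42*I (G(I) = -7*(I + I)*3 = -7*2*I*3 = -42*I)
(10 + G(3))*h(-1) = (10 - 42*3)/(-1) = (10 - 126)*(-1) = -116*(-1) = 116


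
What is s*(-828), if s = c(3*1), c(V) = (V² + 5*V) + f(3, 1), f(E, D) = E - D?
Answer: -21528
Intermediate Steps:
c(V) = 2 + V² + 5*V (c(V) = (V² + 5*V) + (3 - 1*1) = (V² + 5*V) + (3 - 1) = (V² + 5*V) + 2 = 2 + V² + 5*V)
s = 26 (s = 2 + (3*1)² + 5*(3*1) = 2 + 3² + 5*3 = 2 + 9 + 15 = 26)
s*(-828) = 26*(-828) = -21528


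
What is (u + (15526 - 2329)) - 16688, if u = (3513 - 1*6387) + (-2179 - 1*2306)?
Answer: -10850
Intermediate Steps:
u = -7359 (u = (3513 - 6387) + (-2179 - 2306) = -2874 - 4485 = -7359)
(u + (15526 - 2329)) - 16688 = (-7359 + (15526 - 2329)) - 16688 = (-7359 + 13197) - 16688 = 5838 - 16688 = -10850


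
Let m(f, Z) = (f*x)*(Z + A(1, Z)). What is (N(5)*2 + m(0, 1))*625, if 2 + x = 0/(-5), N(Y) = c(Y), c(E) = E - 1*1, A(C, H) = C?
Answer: 5000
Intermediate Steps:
c(E) = -1 + E (c(E) = E - 1 = -1 + E)
N(Y) = -1 + Y
x = -2 (x = -2 + 0/(-5) = -2 + 0*(-⅕) = -2 + 0 = -2)
m(f, Z) = -2*f*(1 + Z) (m(f, Z) = (f*(-2))*(Z + 1) = (-2*f)*(1 + Z) = -2*f*(1 + Z))
(N(5)*2 + m(0, 1))*625 = ((-1 + 5)*2 - 2*0*(1 + 1))*625 = (4*2 - 2*0*2)*625 = (8 + 0)*625 = 8*625 = 5000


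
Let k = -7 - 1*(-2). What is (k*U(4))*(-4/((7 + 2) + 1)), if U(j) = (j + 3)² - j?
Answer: 90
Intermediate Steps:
U(j) = (3 + j)² - j
k = -5 (k = -7 + 2 = -5)
(k*U(4))*(-4/((7 + 2) + 1)) = (-5*((3 + 4)² - 1*4))*(-4/((7 + 2) + 1)) = (-5*(7² - 4))*(-4/(9 + 1)) = (-5*(49 - 4))*(-4/10) = (-5*45)*(-4*⅒) = -225*(-⅖) = 90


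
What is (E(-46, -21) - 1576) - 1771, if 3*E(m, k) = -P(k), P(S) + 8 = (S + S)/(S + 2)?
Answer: -190669/57 ≈ -3345.1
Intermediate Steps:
P(S) = -8 + 2*S/(2 + S) (P(S) = -8 + (S + S)/(S + 2) = -8 + (2*S)/(2 + S) = -8 + 2*S/(2 + S))
E(m, k) = -2*(-8 - 3*k)/(3*(2 + k)) (E(m, k) = (-2*(-8 - 3*k)/(2 + k))/3 = -2*(-8 - 3*k)/(3*(2 + k)))
(E(-46, -21) - 1576) - 1771 = (2*(8 + 3*(-21))/(3*(2 - 21)) - 1576) - 1771 = ((⅔)*(8 - 63)/(-19) - 1576) - 1771 = ((⅔)*(-1/19)*(-55) - 1576) - 1771 = (110/57 - 1576) - 1771 = -89722/57 - 1771 = -190669/57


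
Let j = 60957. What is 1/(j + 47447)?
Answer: 1/108404 ≈ 9.2248e-6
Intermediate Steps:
1/(j + 47447) = 1/(60957 + 47447) = 1/108404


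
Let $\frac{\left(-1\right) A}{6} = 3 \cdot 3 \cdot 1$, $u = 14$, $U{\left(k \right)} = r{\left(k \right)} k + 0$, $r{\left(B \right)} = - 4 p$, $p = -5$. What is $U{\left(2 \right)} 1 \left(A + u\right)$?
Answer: $-1600$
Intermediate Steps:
$r{\left(B \right)} = 20$ ($r{\left(B \right)} = \left(-4\right) \left(-5\right) = 20$)
$U{\left(k \right)} = 20 k$ ($U{\left(k \right)} = 20 k + 0 = 20 k$)
$A = -54$ ($A = - 6 \cdot 3 \cdot 3 \cdot 1 = - 6 \cdot 9 \cdot 1 = \left(-6\right) 9 = -54$)
$U{\left(2 \right)} 1 \left(A + u\right) = 20 \cdot 2 \cdot 1 \left(-54 + 14\right) = 40 \cdot 1 \left(-40\right) = 40 \left(-40\right) = -1600$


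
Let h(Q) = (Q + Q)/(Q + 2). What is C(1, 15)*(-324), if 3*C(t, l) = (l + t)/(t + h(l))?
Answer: -29376/47 ≈ -625.02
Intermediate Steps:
h(Q) = 2*Q/(2 + Q) (h(Q) = (2*Q)/(2 + Q) = 2*Q/(2 + Q))
C(t, l) = (l + t)/(3*(t + 2*l/(2 + l))) (C(t, l) = ((l + t)/(t + 2*l/(2 + l)))/3 = (l + t)/(3*(t + 2*l/(2 + l))))
C(1, 15)*(-324) = ((2 + 15)*(15 + 1)/(3*(2*15 + 1*(2 + 15))))*(-324) = ((⅓)*17*16/(30 + 1*17))*(-324) = ((⅓)*17*16/(30 + 17))*(-324) = ((⅓)*17*16/47)*(-324) = ((⅓)*(1/47)*17*16)*(-324) = (272/141)*(-324) = -29376/47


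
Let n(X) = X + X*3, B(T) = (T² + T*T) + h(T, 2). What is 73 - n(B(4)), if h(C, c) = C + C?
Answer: -87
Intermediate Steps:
h(C, c) = 2*C
B(T) = 2*T + 2*T² (B(T) = (T² + T*T) + 2*T = (T² + T²) + 2*T = 2*T² + 2*T = 2*T + 2*T²)
n(X) = 4*X (n(X) = X + 3*X = 4*X)
73 - n(B(4)) = 73 - 4*2*4*(1 + 4) = 73 - 4*2*4*5 = 73 - 4*40 = 73 - 1*160 = 73 - 160 = -87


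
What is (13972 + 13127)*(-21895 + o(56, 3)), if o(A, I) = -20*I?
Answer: -594958545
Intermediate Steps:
(13972 + 13127)*(-21895 + o(56, 3)) = (13972 + 13127)*(-21895 - 20*3) = 27099*(-21895 - 60) = 27099*(-21955) = -594958545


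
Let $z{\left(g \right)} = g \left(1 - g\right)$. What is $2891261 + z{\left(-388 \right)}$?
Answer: $2740329$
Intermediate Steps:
$2891261 + z{\left(-388 \right)} = 2891261 - 388 \left(1 - -388\right) = 2891261 - 388 \left(1 + 388\right) = 2891261 - 150932 = 2740329$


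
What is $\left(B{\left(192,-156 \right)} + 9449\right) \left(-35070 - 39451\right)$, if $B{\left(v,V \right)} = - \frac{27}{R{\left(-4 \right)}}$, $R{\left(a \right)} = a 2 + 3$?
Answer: $- \frac{3522756712}{5} \approx -7.0455 \cdot 10^{8}$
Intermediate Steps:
$R{\left(a \right)} = 3 + 2 a$ ($R{\left(a \right)} = 2 a + 3 = 3 + 2 a$)
$B{\left(v,V \right)} = \frac{27}{5}$ ($B{\left(v,V \right)} = - \frac{27}{3 + 2 \left(-4\right)} = - \frac{27}{3 - 8} = - \frac{27}{-5} = \left(-27\right) \left(- \frac{1}{5}\right) = \frac{27}{5}$)
$\left(B{\left(192,-156 \right)} + 9449\right) \left(-35070 - 39451\right) = \left(\frac{27}{5} + 9449\right) \left(-35070 - 39451\right) = \frac{47272}{5} \left(-74521\right) = - \frac{3522756712}{5}$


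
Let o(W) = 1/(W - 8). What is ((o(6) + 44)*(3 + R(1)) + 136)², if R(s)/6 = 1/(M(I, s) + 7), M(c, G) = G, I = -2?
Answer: 5726449/64 ≈ 89476.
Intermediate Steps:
R(s) = 6/(7 + s) (R(s) = 6/(s + 7) = 6/(7 + s))
o(W) = 1/(-8 + W)
((o(6) + 44)*(3 + R(1)) + 136)² = ((1/(-8 + 6) + 44)*(3 + 6/(7 + 1)) + 136)² = ((1/(-2) + 44)*(3 + 6/8) + 136)² = ((-½ + 44)*(3 + 6*(⅛)) + 136)² = (87*(3 + ¾)/2 + 136)² = ((87/2)*(15/4) + 136)² = (1305/8 + 136)² = (2393/8)² = 5726449/64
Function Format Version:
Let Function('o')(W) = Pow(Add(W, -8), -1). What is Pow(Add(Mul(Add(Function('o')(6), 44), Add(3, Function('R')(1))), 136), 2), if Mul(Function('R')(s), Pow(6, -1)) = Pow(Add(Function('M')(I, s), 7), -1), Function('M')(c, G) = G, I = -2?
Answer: Rational(5726449, 64) ≈ 89476.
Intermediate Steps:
Function('R')(s) = Mul(6, Pow(Add(7, s), -1)) (Function('R')(s) = Mul(6, Pow(Add(s, 7), -1)) = Mul(6, Pow(Add(7, s), -1)))
Function('o')(W) = Pow(Add(-8, W), -1)
Pow(Add(Mul(Add(Function('o')(6), 44), Add(3, Function('R')(1))), 136), 2) = Pow(Add(Mul(Add(Pow(Add(-8, 6), -1), 44), Add(3, Mul(6, Pow(Add(7, 1), -1)))), 136), 2) = Pow(Add(Mul(Add(Pow(-2, -1), 44), Add(3, Mul(6, Pow(8, -1)))), 136), 2) = Pow(Add(Mul(Add(Rational(-1, 2), 44), Add(3, Mul(6, Rational(1, 8)))), 136), 2) = Pow(Add(Mul(Rational(87, 2), Add(3, Rational(3, 4))), 136), 2) = Pow(Add(Mul(Rational(87, 2), Rational(15, 4)), 136), 2) = Pow(Add(Rational(1305, 8), 136), 2) = Pow(Rational(2393, 8), 2) = Rational(5726449, 64)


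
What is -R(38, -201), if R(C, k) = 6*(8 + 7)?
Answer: -90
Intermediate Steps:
R(C, k) = 90 (R(C, k) = 6*15 = 90)
-R(38, -201) = -1*90 = -90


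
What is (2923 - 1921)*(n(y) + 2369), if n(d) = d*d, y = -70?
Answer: 7283538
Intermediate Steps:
n(d) = d²
(2923 - 1921)*(n(y) + 2369) = (2923 - 1921)*((-70)² + 2369) = 1002*(4900 + 2369) = 1002*7269 = 7283538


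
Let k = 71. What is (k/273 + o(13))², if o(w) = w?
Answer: 13104400/74529 ≈ 175.83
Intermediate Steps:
(k/273 + o(13))² = (71/273 + 13)² = (3620/273)² = 13104400/74529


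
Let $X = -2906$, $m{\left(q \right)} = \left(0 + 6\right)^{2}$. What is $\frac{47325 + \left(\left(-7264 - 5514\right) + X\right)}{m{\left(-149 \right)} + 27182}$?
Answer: $\frac{31641}{27218} \approx 1.1625$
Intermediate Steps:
$m{\left(q \right)} = 36$ ($m{\left(q \right)} = 6^{2} = 36$)
$\frac{47325 + \left(\left(-7264 - 5514\right) + X\right)}{m{\left(-149 \right)} + 27182} = \frac{47325 - 15684}{36 + 27182} = \frac{47325 - 15684}{27218} = \left(47325 - 15684\right) \frac{1}{27218} = 31641 \cdot \frac{1}{27218} = \frac{31641}{27218}$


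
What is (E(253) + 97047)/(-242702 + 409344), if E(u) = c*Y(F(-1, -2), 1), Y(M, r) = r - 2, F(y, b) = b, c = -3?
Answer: 48525/83321 ≈ 0.58239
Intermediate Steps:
Y(M, r) = -2 + r
E(u) = 3 (E(u) = -3*(-2 + 1) = -3*(-1) = 3)
(E(253) + 97047)/(-242702 + 409344) = (3 + 97047)/(-242702 + 409344) = 97050/166642 = 97050*(1/166642) = 48525/83321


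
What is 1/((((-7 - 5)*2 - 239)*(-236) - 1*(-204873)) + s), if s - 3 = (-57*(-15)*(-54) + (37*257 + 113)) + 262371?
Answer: 1/492767 ≈ 2.0294e-6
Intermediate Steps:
s = 225826 (s = 3 + ((-57*(-15)*(-54) + (37*257 + 113)) + 262371) = 3 + ((855*(-54) + (9509 + 113)) + 262371) = 3 + ((-46170 + 9622) + 262371) = 3 + (-36548 + 262371) = 3 + 225823 = 225826)
1/((((-7 - 5)*2 - 239)*(-236) - 1*(-204873)) + s) = 1/((((-7 - 5)*2 - 239)*(-236) - 1*(-204873)) + 225826) = 1/(((-12*2 - 239)*(-236) + 204873) + 225826) = 1/(((-24 - 239)*(-236) + 204873) + 225826) = 1/((-263*(-236) + 204873) + 225826) = 1/((62068 + 204873) + 225826) = 1/(266941 + 225826) = 1/492767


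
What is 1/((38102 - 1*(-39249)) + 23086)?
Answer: 1/100437 ≈ 9.9565e-6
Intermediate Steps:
1/((38102 - 1*(-39249)) + 23086) = 1/((38102 + 39249) + 23086) = 1/(77351 + 23086) = 1/100437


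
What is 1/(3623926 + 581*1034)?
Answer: 1/4224680 ≈ 2.3670e-7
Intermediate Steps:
1/(3623926 + 581*1034) = 1/(3623926 + 600754) = 1/4224680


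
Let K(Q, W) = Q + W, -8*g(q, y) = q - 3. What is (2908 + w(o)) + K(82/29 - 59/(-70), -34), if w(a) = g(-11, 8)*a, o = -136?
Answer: 5358531/2030 ≈ 2639.7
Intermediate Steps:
g(q, y) = 3/8 - q/8 (g(q, y) = -(q - 3)/8 = -(-3 + q)/8 = 3/8 - q/8)
w(a) = 7*a/4 (w(a) = (3/8 - 1/8*(-11))*a = (3/8 + 11/8)*a = 7*a/4)
(2908 + w(o)) + K(82/29 - 59/(-70), -34) = (2908 + (7/4)*(-136)) + ((82/29 - 59/(-70)) - 34) = (2908 - 238) + ((82*(1/29) - 59*(-1/70)) - 34) = 2670 + ((82/29 + 59/70) - 34) = 2670 + (7451/2030 - 34) = 2670 - 61569/2030 = 5358531/2030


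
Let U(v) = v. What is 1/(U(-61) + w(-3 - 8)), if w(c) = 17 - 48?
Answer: -1/92 ≈ -0.010870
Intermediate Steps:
w(c) = -31
1/(U(-61) + w(-3 - 8)) = 1/(-61 - 31) = 1/(-92) = -1/92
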